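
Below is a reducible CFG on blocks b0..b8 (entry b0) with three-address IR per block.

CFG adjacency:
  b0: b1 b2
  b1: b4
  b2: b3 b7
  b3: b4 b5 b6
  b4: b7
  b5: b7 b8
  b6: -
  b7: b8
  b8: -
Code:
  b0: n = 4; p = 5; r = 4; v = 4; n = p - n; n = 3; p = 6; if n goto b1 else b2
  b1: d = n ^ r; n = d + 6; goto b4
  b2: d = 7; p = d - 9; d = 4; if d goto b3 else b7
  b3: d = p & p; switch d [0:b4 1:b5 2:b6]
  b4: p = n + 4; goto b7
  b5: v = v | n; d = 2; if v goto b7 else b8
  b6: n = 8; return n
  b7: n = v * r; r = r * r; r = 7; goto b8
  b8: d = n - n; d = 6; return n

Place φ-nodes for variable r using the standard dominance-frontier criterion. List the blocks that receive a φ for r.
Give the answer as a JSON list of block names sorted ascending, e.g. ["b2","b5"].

Answer: ["b8"]

Derivation:
idom tree: b1←b0 b2←b0 b3←b2 b4←b0 b5←b3 b6←b3 b7←b0 b8←b0
Dom∩ at merges:
  b4: preds {b1,b3}: {b0,b1} ∩ {b0,b2,b3} = {b0}; idom=b0
  b7: preds {b2,b4,b5}: {b0,b2} ∩ {b0,b4} ∩ {b0,b2,b3,b5} = {b0}; idom=b0
  b8: preds {b5,b7}: {b0,b2,b3,b5} ∩ {b0,b7} = {b0}; idom=b0

DF walk-up:
  join b4 pred b1: b1 stop@b0
  join b4 pred b3: b3→b2 stop@b0
  join b7 pred b2: b2 stop@b0
  join b7 pred b4: b4 stop@b0
  join b7 pred b5: b5→b3→b2 stop@b0
  join b8 pred b5: b5→b3→b2 stop@b0
  join b8 pred b7: b7 stop@b0
  b0: DF=∅
  b1: DF={b4}
  b2: DF={b4,b7,b8}
  b3: DF={b4,b7,b8}
  b4: DF={b7}
  b5: DF={b7,b8}
  b6: DF=∅
  b7: DF={b8}
  b8: DF=∅

φ for r: defs {b0,b7}
  DF⁺ = {b8}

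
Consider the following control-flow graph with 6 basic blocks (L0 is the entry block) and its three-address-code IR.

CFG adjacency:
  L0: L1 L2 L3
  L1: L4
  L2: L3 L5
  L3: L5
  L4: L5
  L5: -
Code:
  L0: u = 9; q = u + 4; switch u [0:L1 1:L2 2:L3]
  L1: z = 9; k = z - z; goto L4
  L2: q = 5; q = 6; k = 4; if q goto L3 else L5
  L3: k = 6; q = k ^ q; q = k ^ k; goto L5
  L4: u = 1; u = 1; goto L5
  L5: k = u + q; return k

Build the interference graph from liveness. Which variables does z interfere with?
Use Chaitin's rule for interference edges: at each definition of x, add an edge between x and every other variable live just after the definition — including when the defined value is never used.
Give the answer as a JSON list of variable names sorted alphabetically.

Block summaries:
  L0: def={q,u} ue=∅
  L1: def={k,z} ue=∅
  L2: def={k,q} ue=∅
  L3: def={k,q} ue={q}
  L4: def={u} ue=∅
  L5: def={k} ue={q,u}

Live sets:
  L0: in=∅ out={q,u}
  L1: in={q} out={q}
  L2: in={u} out={q,u}
  L3: in={q,u} out={q,u}
  L4: in={q} out={q,u}
  L5: in={q,u} out=∅

Interference:
  k — {q,u}
  q — {k,u,z}
  u — {k,q}
  z — {q}

N(z) = ["q"]

Answer: ["q"]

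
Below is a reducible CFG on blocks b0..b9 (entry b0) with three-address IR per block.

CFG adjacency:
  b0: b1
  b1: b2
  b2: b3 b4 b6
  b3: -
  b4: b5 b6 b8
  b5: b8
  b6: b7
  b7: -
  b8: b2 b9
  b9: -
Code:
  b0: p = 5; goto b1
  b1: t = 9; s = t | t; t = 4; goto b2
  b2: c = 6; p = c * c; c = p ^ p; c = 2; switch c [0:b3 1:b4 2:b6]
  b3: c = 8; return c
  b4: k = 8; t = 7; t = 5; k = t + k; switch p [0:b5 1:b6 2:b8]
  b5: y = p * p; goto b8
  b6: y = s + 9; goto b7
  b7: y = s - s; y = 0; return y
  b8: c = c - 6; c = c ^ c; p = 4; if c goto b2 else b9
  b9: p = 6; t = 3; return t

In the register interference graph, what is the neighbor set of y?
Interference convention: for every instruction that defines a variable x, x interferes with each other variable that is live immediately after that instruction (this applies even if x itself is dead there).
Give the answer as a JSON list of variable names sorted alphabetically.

Answer: ["c", "s"]

Working:
def/use:
  b0: def={p} ue=∅
  b1: def={s,t} ue=∅
  b2: def={c,p} ue=∅
  b3: def={c} ue=∅
  b4: def={k,t} ue={p}
  b5: def={y} ue={p}
  b6: def={y} ue={s}
  b7: def={y} ue={s}
  b8: def={c,p} ue={c}
  b9: def={p,t} ue=∅

Live sets:
  b0 li=∅ lo=∅
  b1 li=∅ lo={s}
  b2 li={s} lo={c,p,s}
  b3 li=∅ lo=∅
  b4 li={c,p,s} lo={c,p,s}
  b5 li={c,p,s} lo={c,s}
  b6 li={s} lo={s}
  b7 li={s} lo=∅
  b8 li={c,s} lo={s}
  b9 li=∅ lo=∅

Interfere edges:
  c — {k,p,s,t,y}
  k — {c,p,s,t}
  p — {c,k,s,t}
  s — {c,k,p,t,y}
  t — {c,k,p,s}
  y — {c,s}

N(y) = ["c", "s"]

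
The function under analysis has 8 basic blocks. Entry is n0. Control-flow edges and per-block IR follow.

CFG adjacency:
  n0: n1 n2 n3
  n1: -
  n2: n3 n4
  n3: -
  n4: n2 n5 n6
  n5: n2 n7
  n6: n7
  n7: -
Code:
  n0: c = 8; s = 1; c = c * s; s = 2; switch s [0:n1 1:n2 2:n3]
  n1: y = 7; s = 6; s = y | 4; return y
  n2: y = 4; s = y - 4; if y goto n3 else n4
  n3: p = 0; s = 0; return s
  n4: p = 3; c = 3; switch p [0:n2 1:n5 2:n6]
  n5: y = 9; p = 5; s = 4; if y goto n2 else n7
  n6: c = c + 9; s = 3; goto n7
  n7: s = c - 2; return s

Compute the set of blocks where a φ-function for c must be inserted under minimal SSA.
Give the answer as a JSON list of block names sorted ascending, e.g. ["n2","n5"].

Answer: ["n2", "n3", "n7"]

Analysis:
idom tree: n1←n0 n2←n0 n3←n0 n4←n2 n5←n4 n6←n4 n7←n4
Join-block Dom:
  n2: preds {n0,n4,n5}: {n0} ∩ {n0,n2,n4} ∩ {n0,n2,n4,n5} = {n0}; idom=n0
  n3: preds {n0,n2}: {n0} ∩ {n0,n2} = {n0}; idom=n0
  n7: preds {n5,n6}: {n0,n2,n4,n5} ∩ {n0,n2,n4,n6} = {n0,n2,n4}; idom=n4

Frontier:
  n2←n0: walk · to n0
  n2←n4: walk n4→n2 to n0
  n2←n5: walk n5→n4→n2 to n0
  n3←n0: walk · to n0
  n3←n2: walk n2 to n0
  n7←n5: walk n5 to n4
  n7←n6: walk n6 to n4
  DF(n0)=∅
  DF(n1)=∅
  DF(n2)={n2,n3}
  DF(n3)=∅
  DF(n4)={n2}
  DF(n5)={n2,n7}
  DF(n6)={n7}
  DF(n7)=∅

φ for c: defs {n0,n4,n6}
  DF⁺ = {n2,n3,n7}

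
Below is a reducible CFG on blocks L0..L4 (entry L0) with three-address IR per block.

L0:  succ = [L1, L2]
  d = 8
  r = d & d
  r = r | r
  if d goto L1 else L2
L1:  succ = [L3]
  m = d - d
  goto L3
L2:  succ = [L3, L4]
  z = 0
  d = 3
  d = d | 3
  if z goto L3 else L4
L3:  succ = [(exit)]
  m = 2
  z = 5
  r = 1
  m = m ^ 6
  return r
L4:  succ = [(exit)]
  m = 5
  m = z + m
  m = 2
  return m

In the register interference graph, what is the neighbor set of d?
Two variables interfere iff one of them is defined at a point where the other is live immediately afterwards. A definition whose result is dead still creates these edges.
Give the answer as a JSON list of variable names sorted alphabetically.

Answer: ["r", "z"]

Derivation:
Block summaries:
  L0 def {d,r} use ∅
  L1 def {m} use {d}
  L2 def {d,z} use ∅
  L3 def {m,r,z} use ∅
  L4 def {m} use {z}

Backward fixpoint:
  L0 li=∅ lo={d}
  L1 li={d} lo=∅
  L2 li=∅ lo={z}
  L3 li=∅ lo=∅
  L4 li={z} lo=∅

Interfere edges:
  d: {r,z}
  m: {r,z}
  r: {d,m}
  z: {d,m}

N(d) = ["r", "z"]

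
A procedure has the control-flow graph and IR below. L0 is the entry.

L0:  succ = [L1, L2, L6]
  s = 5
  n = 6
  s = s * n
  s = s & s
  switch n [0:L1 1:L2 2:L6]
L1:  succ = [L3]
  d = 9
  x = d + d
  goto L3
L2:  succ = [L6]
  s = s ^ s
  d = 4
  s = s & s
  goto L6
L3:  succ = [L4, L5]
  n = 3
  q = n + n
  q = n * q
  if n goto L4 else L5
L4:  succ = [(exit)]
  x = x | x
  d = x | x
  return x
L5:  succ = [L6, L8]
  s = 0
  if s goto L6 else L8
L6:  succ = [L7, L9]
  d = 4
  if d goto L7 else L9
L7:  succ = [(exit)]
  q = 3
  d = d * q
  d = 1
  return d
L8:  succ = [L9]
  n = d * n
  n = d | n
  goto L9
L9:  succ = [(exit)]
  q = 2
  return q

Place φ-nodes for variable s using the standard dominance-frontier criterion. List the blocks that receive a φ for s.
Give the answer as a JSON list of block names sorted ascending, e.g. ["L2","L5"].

Answer: ["L6", "L9"]

Analysis:
idom tree: L1←L0 L2←L0 L3←L1 L4←L3 L5←L3 L6←L0 L7←L6 L8←L5 L9←L0
Join-block Dom:
  L6: preds {L0,L2,L5}: {L0} ∩ {L0,L2} ∩ {L0,L1,L3,L5} = {L0}; idom=L0
  L9: preds {L6,L8}: {L0,L6} ∩ {L0,L1,L3,L5,L8} = {L0}; idom=L0

DF walk-up:
  join L6 pred L0: · stop@L0
  join L6 pred L2: L2 stop@L0
  join L6 pred L5: L5→L3→L1 stop@L0
  join L9 pred L6: L6 stop@L0
  join L9 pred L8: L8→L5→L3→L1 stop@L0
  L0 → ∅
  L1 → {L6,L9}
  L2 → {L6}
  L3 → {L6,L9}
  L4 → ∅
  L5 → {L6,L9}
  L6 → {L9}
  L7 → ∅
  L8 → {L9}
  L9 → ∅

φ for s: defs {L0,L2,L5}
  DF⁺ = {L6,L9}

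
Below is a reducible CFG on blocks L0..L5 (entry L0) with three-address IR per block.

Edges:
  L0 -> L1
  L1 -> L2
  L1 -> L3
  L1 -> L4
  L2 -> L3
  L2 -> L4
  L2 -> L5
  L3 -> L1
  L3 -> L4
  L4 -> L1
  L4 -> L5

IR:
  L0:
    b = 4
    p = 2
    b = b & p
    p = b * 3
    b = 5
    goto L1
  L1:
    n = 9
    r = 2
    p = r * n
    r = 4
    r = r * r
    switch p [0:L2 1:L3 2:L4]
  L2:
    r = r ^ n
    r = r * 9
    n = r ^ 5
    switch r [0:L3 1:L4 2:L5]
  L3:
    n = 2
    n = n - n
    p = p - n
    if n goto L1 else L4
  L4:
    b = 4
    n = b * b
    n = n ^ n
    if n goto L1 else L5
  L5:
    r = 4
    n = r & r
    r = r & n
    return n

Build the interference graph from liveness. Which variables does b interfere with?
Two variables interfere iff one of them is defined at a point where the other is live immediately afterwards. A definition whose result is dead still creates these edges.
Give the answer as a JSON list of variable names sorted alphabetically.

Answer: ["p"]

Working:
Per-block:
  L0: def={b,p} ue=∅
  L1: def={n,p,r} ue=∅
  L2: def={n,r} ue={n,r}
  L3: def={n,p} ue={p}
  L4: def={b,n} ue=∅
  L5: def={n,r} ue=∅

Backward fixpoint:
  live L0: ∅→∅
  live L1: ∅→{n,p,r}
  live L2: {n,p,r}→{p}
  live L3: {p}→∅
  live L4: ∅→∅
  live L5: ∅→∅

Interfere edges:
  b↔{p}
  n↔{p,r}
  p↔{b,n,r}
  r↔{n,p}

N(b) = ["p"]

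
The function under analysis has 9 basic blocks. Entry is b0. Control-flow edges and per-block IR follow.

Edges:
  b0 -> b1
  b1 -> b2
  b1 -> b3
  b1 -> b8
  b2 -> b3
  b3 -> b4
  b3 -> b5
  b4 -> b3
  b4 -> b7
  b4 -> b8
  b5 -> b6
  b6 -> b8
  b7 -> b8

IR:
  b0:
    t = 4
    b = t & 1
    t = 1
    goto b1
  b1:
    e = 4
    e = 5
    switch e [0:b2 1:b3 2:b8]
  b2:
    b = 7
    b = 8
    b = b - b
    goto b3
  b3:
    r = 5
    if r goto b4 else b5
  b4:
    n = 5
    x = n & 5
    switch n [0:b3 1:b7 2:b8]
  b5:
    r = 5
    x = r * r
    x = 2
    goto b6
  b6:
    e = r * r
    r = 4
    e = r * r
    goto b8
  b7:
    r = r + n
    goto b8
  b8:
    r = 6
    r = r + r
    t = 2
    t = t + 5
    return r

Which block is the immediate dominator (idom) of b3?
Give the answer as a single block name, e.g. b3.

idom tree: b1←b0 b2←b1 b3←b1 b4←b3 b5←b3 b6←b5 b7←b4 b8←b1
Dom at joins:
  b3: preds {b1,b2,b4}: {b0,b1} ∩ {b0,b1,b2} ∩ {b0,b1,b3,b4} = {b0,b1}; idom=b1
  b8: preds {b1,b4,b6,b7}: {b0,b1} ∩ {b0,b1,b3,b4} ∩ {b0,b1,b3,b5,b6} ∩ {b0,b1,b3,b4,b7} = {b0,b1}; idom=b1

idom(b3) = b1

Answer: b1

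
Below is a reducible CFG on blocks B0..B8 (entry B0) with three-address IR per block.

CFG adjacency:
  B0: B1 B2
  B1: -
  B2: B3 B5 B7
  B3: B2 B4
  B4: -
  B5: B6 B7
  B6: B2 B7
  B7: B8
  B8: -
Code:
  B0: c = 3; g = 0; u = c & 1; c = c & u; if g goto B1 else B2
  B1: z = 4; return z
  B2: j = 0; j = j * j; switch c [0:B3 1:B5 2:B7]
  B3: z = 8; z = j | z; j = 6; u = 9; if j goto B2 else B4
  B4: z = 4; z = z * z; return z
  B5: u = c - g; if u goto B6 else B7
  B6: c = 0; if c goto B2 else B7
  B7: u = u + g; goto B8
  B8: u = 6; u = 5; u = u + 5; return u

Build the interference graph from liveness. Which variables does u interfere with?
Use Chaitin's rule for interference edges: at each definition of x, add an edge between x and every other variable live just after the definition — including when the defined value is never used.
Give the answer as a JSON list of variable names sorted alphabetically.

Answer: ["c", "g", "j"]

Working:
Per-block:
  B0: {c,g,u} / ∅
  B1: {z} / ∅
  B2: {j} / {c}
  B3: {j,u,z} / {j}
  B4: {z} / ∅
  B5: {u} / {c,g}
  B6: {c} / ∅
  B7: {u} / {g,u}
  B8: {u} / ∅

Liveness:
  live B0: ∅→{c,g,u}
  live B1: ∅→∅
  live B2: {c,g,u}→{c,g,j,u}
  live B3: {c,g,j}→{c,g,u}
  live B4: ∅→∅
  live B5: {c,g}→{g,u}
  live B6: {g,u}→{c,g,u}
  live B7: {g,u}→∅
  live B8: ∅→∅

Interference:
  c — {g,j,u,z}
  g — {c,j,u,z}
  j — {c,g,u,z}
  u — {c,g,j}
  z — {c,g,j}

N(u) = ["c", "g", "j"]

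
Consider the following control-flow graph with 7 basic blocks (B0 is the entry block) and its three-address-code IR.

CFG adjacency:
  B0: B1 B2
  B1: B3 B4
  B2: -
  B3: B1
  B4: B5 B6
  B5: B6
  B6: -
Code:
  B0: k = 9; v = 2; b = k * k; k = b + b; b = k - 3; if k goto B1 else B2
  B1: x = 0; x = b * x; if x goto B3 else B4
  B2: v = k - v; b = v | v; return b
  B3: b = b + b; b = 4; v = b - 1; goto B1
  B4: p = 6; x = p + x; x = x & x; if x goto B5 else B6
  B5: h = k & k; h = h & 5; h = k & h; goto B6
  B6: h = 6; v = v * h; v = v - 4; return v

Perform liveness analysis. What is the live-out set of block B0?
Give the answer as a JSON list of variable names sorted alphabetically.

Answer: ["b", "k", "v"]

Working:
Per-block:
  B0: def={b,k,v} ue=∅
  B1: def={x} ue={b}
  B2: def={b,v} ue={k,v}
  B3: def={b,v} ue={b}
  B4: def={p,x} ue={x}
  B5: def={h} ue={k}
  B6: def={h,v} ue={v}

Liveness:
  B0 li=∅ lo={b,k,v}
  B1 li={b,k,v} lo={b,k,v,x}
  B2 li={k,v} lo=∅
  B3 li={b,k} lo={b,k,v}
  B4 li={k,v,x} lo={k,v}
  B5 li={k,v} lo={v}
  B6 li={v} lo=∅

live-out(B0) = ["b", "k", "v"]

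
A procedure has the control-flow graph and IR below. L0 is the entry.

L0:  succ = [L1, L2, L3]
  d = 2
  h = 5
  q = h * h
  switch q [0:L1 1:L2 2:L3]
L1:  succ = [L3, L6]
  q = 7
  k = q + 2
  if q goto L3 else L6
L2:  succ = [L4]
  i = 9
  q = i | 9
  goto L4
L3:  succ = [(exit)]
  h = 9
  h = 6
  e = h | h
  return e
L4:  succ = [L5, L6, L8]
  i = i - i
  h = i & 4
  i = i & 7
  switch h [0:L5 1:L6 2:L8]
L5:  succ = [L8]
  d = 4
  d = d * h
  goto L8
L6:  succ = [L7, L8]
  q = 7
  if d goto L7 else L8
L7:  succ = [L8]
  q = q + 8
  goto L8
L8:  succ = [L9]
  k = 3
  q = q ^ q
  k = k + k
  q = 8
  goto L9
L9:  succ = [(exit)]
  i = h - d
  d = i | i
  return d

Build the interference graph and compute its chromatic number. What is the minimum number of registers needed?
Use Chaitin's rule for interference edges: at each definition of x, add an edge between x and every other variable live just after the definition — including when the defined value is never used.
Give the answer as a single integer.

def/use:
  L0: {d,h,q} / ∅
  L1: {k,q} / ∅
  L2: {i,q} / ∅
  L3: {e,h} / ∅
  L4: {h,i} / {i}
  L5: {d} / {h}
  L6: {q} / {d}
  L7: {q} / {q}
  L8: {k,q} / {q}
  L9: {d,i} / {d,h}

Backward fixpoint:
  L0 li=∅ lo={d,h}
  L1 li={d,h} lo={d,h}
  L2 li={d} lo={d,i,q}
  L3 li=∅ lo=∅
  L4 li={d,i,q} lo={d,h,q}
  L5 li={h,q} lo={d,h,q}
  L6 li={d,h} lo={d,h,q}
  L7 li={d,h,q} lo={d,h,q}
  L8 li={d,h,q} lo={d,h}
  L9 li={d,h} lo=∅

Conflict graph:
  d↔{h,i,k,q}
  e↔∅
  h↔{d,i,k,q}
  i↔{d,h,q}
  k↔{d,h,q}
  q↔{d,h,i,k}

Colouring:
  clique {d,h,i,q} ⇒ need ≥ 4
  assign d→c0 e→c0 h→c1 i→c3 k→c3 q→c2 — no edge inside a register ⇒ χ ≤ 4
  χ = 4

Answer: 4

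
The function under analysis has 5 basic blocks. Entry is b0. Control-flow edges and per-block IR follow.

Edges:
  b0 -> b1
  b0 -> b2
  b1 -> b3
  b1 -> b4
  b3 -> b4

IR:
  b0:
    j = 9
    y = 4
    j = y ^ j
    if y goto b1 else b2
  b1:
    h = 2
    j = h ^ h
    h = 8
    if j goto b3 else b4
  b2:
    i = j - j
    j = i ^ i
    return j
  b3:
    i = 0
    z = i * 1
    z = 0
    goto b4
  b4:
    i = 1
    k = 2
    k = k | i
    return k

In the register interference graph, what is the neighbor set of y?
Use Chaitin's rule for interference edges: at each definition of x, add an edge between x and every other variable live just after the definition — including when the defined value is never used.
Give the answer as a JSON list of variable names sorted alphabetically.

Per-block:
  b0: {j,y} / ∅
  b1: {h,j} / ∅
  b2: {i,j} / {j}
  b3: {i,z} / ∅
  b4: {i,k} / ∅

Backward fixpoint:
  live b0: ∅→{j}
  live b1: ∅→∅
  live b2: {j}→∅
  live b3: ∅→∅
  live b4: ∅→∅

Conflict graph:
  h↔{j}
  i↔{k}
  j↔{h,y}
  k↔{i}
  y↔{j}
  z↔∅

N(y) = ["j"]

Answer: ["j"]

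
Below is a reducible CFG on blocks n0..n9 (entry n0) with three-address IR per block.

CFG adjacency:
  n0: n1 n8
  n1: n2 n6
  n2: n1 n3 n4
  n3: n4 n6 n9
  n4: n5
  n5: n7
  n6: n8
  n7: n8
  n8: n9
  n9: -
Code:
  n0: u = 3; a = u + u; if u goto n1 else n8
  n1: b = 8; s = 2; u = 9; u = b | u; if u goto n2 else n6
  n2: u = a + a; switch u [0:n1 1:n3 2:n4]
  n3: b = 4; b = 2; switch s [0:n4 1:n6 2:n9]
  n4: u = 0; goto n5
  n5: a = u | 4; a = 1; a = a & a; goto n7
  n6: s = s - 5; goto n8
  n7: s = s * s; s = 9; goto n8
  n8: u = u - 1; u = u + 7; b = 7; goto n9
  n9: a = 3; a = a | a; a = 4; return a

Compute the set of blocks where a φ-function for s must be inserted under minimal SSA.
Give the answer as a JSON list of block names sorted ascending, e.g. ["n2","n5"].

Answer: ["n1", "n8", "n9"]

Working:
idom tree: n1←n0 n2←n1 n3←n2 n4←n2 n5←n4 n6←n1 n7←n5 n8←n0 n9←n0
Join-block Dom:
  n1: preds {n0,n2}: {n0} ∩ {n0,n1,n2} = {n0}; idom=n0
  n4: preds {n2,n3}: {n0,n1,n2} ∩ {n0,n1,n2,n3} = {n0,n1,n2}; idom=n2
  n6: preds {n1,n3}: {n0,n1} ∩ {n0,n1,n2,n3} = {n0,n1}; idom=n1
  n8: preds {n0,n6,n7}: {n0} ∩ {n0,n1,n6} ∩ {n0,n1,n2,n4,n5,n7} = {n0}; idom=n0
  n9: preds {n3,n8}: {n0,n1,n2,n3} ∩ {n0,n8} = {n0}; idom=n0

Frontier:
  join n1 pred n0: · stop@n0
  join n1 pred n2: n2→n1 stop@n0
  join n4 pred n2: · stop@n2
  join n4 pred n3: n3 stop@n2
  join n6 pred n1: · stop@n1
  join n6 pred n3: n3→n2 stop@n1
  join n8 pred n0: · stop@n0
  join n8 pred n6: n6→n1 stop@n0
  join n8 pred n7: n7→n5→n4→n2→n1 stop@n0
  join n9 pred n3: n3→n2→n1 stop@n0
  join n9 pred n8: n8 stop@n0
  n0 → ∅
  n1 → {n1,n8,n9}
  n2 → {n1,n6,n8,n9}
  n3 → {n4,n6,n9}
  n4 → {n8}
  n5 → {n8}
  n6 → {n8}
  n7 → {n8}
  n8 → {n9}
  n9 → ∅

φ for s: defs {n1,n6,n7}
  DF⁺ = {n1,n8,n9}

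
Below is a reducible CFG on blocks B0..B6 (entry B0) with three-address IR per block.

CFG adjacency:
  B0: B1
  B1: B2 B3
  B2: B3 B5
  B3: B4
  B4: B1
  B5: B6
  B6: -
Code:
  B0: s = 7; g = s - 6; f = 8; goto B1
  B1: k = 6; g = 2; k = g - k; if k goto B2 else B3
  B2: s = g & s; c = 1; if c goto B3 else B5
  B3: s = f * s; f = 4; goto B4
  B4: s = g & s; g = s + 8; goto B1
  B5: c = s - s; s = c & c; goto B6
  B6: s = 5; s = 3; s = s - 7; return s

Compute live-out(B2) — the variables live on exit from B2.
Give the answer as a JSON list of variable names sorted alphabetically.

Block summaries:
  B0: {f,g,s} / ∅
  B1: {g,k} / ∅
  B2: {c,s} / {g,s}
  B3: {f,s} / {f,s}
  B4: {g,s} / {g,s}
  B5: {c,s} / {s}
  B6: {s} / ∅

Liveness:
  B0: in=∅ out={f,s}
  B1: in={f,s} out={f,g,s}
  B2: in={f,g,s} out={f,g,s}
  B3: in={f,g,s} out={f,g,s}
  B4: in={f,g,s} out={f,s}
  B5: in={s} out=∅
  B6: in=∅ out=∅

live-out(B2) = ["f", "g", "s"]

Answer: ["f", "g", "s"]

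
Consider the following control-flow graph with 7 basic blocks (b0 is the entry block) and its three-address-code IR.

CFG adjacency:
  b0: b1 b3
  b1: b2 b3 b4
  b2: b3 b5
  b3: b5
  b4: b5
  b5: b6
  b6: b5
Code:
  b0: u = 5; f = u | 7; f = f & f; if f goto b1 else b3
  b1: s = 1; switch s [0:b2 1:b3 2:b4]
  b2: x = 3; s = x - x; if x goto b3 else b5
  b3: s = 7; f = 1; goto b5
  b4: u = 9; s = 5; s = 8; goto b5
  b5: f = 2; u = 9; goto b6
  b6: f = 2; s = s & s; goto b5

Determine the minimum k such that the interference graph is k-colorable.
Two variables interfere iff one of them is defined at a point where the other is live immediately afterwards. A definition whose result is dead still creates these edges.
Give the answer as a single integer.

Per-block:
  b0: {f,u} / ∅
  b1: {s} / ∅
  b2: {s,x} / ∅
  b3: {f,s} / ∅
  b4: {s,u} / ∅
  b5: {f,u} / ∅
  b6: {f,s} / {s}

Live sets:
  live b0: ∅→∅
  live b1: ∅→∅
  live b2: ∅→{s}
  live b3: ∅→{s}
  live b4: ∅→{s}
  live b5: {s}→{s}
  live b6: {s}→{s}

Interference:
  f: {s}
  s: {f,u,x}
  u: {s}
  x: {s}

Registers:
  clique {f,s} ⇒ need ≥ 2
  assign f→c1 s→c0 u→c1 x→c1 — no edge inside a register ⇒ χ ≤ 2
  χ = 2

Answer: 2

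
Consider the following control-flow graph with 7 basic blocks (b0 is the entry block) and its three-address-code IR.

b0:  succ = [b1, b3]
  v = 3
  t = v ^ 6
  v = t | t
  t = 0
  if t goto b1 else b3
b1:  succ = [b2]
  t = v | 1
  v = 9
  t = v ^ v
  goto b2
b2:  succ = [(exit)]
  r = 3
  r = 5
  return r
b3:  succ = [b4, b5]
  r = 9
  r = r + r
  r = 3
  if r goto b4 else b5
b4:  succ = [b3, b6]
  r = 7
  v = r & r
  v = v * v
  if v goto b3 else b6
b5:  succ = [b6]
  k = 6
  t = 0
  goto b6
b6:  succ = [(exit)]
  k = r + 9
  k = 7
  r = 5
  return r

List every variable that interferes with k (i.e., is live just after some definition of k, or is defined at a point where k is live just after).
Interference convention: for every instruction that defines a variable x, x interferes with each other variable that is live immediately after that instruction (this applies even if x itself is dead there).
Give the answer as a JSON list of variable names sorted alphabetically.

Block summaries:
  b0: {t,v} / ∅
  b1: {t,v} / {v}
  b2: {r} / ∅
  b3: {r} / ∅
  b4: {r,v} / ∅
  b5: {k,t} / ∅
  b6: {k,r} / {r}

Live sets:
  b0: in=∅ out={v}
  b1: in={v} out=∅
  b2: in=∅ out=∅
  b3: in=∅ out={r}
  b4: in=∅ out={r}
  b5: in={r} out={r}
  b6: in={r} out=∅

Conflict graph:
  k↔{r}
  r↔{k,t,v}
  t↔{r,v}
  v↔{r,t}

N(k) = ["r"]

Answer: ["r"]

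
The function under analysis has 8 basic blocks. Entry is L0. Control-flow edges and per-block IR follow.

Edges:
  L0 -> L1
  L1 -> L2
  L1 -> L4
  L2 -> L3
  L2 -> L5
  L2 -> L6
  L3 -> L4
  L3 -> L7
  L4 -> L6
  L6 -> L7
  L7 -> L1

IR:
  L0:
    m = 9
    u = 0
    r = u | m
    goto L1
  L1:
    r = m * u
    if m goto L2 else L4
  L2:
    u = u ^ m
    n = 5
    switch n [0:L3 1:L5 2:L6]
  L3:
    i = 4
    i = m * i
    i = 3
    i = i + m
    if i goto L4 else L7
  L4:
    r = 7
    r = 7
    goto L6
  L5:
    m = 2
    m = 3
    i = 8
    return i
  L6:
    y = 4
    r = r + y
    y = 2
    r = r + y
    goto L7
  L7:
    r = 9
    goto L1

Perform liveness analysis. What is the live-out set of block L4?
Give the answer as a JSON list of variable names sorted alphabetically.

def/use:
  L0: {m,r,u} / ∅
  L1: {r} / {m,u}
  L2: {n,u} / {m,u}
  L3: {i} / {m}
  L4: {r} / ∅
  L5: {i,m} / ∅
  L6: {r,y} / {r}
  L7: {r} / ∅

Backward fixpoint:
  L0: in=∅ out={m,u}
  L1: in={m,u} out={m,r,u}
  L2: in={m,r,u} out={m,r,u}
  L3: in={m,u} out={m,u}
  L4: in={m,u} out={m,r,u}
  L5: in=∅ out=∅
  L6: in={m,r,u} out={m,u}
  L7: in={m,u} out={m,u}

live-out(L4) = ["m", "r", "u"]

Answer: ["m", "r", "u"]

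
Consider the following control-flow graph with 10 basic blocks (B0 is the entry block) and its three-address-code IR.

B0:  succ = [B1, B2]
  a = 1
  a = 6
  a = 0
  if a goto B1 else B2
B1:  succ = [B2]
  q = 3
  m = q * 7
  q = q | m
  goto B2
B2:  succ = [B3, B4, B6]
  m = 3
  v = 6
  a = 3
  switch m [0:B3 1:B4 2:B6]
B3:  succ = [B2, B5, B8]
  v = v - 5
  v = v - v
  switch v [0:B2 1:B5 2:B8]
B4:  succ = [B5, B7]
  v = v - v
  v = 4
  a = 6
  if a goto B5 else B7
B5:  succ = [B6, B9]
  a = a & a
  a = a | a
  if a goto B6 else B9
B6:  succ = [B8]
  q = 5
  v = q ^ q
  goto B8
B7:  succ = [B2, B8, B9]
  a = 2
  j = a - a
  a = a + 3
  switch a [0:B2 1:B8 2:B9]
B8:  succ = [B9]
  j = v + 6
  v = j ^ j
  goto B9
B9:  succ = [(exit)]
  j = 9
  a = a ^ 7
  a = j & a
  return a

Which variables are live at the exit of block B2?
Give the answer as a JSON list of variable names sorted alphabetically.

Answer: ["a", "v"]

Analysis:
Per-block:
  B0: def={a} ue=∅
  B1: def={m,q} ue=∅
  B2: def={a,m,v} ue=∅
  B3: def={v} ue={v}
  B4: def={a,v} ue={v}
  B5: def={a} ue={a}
  B6: def={q,v} ue=∅
  B7: def={a,j} ue=∅
  B8: def={j,v} ue={v}
  B9: def={a,j} ue={a}

Liveness:
  B0 li=∅ lo=∅
  B1 li=∅ lo=∅
  B2 li=∅ lo={a,v}
  B3 li={a,v} lo={a,v}
  B4 li={v} lo={a,v}
  B5 li={a} lo={a}
  B6 li={a} lo={a,v}
  B7 li={v} lo={a,v}
  B8 li={a,v} lo={a}
  B9 li={a} lo=∅

live-out(B2) = ["a", "v"]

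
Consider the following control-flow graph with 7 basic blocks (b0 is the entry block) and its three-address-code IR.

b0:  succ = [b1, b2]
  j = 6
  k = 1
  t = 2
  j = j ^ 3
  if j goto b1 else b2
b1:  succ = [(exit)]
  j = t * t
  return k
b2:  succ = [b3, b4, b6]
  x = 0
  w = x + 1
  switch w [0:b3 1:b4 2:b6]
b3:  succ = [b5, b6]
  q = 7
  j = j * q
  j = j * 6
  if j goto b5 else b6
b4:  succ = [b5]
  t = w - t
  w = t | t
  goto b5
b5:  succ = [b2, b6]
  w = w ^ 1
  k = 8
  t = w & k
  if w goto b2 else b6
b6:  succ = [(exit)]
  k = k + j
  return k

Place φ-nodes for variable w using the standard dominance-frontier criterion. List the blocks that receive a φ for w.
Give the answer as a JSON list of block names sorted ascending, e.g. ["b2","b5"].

idom tree: b1←b0 b2←b0 b3←b2 b4←b2 b5←b2 b6←b2
Join-block Dom:
  b2: preds {b0,b5}: {b0} ∩ {b0,b2,b5} = {b0}; idom=b0
  b5: preds {b3,b4}: {b0,b2,b3} ∩ {b0,b2,b4} = {b0,b2}; idom=b2
  b6: preds {b2,b3,b5}: {b0,b2} ∩ {b0,b2,b3} ∩ {b0,b2,b5} = {b0,b2}; idom=b2

DF walk-up:
  join b2 pred b0: · stop@b0
  join b2 pred b5: b5→b2 stop@b0
  join b5 pred b3: b3 stop@b2
  join b5 pred b4: b4 stop@b2
  join b6 pred b2: · stop@b2
  join b6 pred b3: b3 stop@b2
  join b6 pred b5: b5 stop@b2
  b0: DF=∅
  b1: DF=∅
  b2: DF={b2}
  b3: DF={b5,b6}
  b4: DF={b5}
  b5: DF={b2,b6}
  b6: DF=∅

φ for w: defs {b2,b4,b5}
  DF⁺ = {b2,b5,b6}

Answer: ["b2", "b5", "b6"]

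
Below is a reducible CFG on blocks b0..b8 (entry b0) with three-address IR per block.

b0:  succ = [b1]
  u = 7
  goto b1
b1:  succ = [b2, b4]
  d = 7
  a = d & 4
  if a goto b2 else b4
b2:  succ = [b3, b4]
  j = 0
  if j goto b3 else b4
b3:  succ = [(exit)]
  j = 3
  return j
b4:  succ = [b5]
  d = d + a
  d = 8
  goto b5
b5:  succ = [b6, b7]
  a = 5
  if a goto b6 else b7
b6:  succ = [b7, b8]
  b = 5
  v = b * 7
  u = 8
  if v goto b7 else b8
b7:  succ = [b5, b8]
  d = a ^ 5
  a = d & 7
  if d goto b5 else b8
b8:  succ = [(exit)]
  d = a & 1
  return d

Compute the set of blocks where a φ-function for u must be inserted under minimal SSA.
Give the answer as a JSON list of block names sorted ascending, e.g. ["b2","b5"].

idom tree: b1←b0 b2←b1 b3←b2 b4←b1 b5←b4 b6←b5 b7←b5 b8←b5
Join-block Dom:
  b4: preds {b1,b2}: {b0,b1} ∩ {b0,b1,b2} = {b0,b1}; idom=b1
  b5: preds {b4,b7}: {b0,b1,b4} ∩ {b0,b1,b4,b5,b7} = {b0,b1,b4}; idom=b4
  b7: preds {b5,b6}: {b0,b1,b4,b5} ∩ {b0,b1,b4,b5,b6} = {b0,b1,b4,b5}; idom=b5
  b8: preds {b6,b7}: {b0,b1,b4,b5,b6} ∩ {b0,b1,b4,b5,b7} = {b0,b1,b4,b5}; idom=b5

DF derivation:
  b4←b1: walk · to b1
  b4←b2: walk b2 to b1
  b5←b4: walk · to b4
  b5←b7: walk b7→b5 to b4
  b7←b5: walk · to b5
  b7←b6: walk b6 to b5
  b8←b6: walk b6 to b5
  b8←b7: walk b7 to b5
  b0 → ∅
  b1 → ∅
  b2 → {b4}
  b3 → ∅
  b4 → ∅
  b5 → {b5}
  b6 → {b7,b8}
  b7 → {b5,b8}
  b8 → ∅

φ for u: defs {b0,b6}
  DF⁺ = {b5,b7,b8}

Answer: ["b5", "b7", "b8"]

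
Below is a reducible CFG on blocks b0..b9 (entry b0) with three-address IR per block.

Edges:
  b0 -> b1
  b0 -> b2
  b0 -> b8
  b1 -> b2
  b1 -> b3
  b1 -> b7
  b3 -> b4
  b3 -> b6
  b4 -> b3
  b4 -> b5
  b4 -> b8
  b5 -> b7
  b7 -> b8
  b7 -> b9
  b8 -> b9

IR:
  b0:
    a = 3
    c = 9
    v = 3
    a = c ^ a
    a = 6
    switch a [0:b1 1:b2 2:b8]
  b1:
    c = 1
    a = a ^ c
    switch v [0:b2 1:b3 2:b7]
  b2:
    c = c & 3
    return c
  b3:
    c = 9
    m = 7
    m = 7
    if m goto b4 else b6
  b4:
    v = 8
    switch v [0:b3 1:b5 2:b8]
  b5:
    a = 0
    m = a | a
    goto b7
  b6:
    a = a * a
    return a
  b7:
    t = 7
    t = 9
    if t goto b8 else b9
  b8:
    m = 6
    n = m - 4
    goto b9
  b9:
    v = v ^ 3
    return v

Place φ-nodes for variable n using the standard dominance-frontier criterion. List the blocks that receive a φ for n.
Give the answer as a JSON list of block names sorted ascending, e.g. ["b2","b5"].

idom tree: b1←b0 b2←b0 b3←b1 b4←b3 b5←b4 b6←b3 b7←b1 b8←b0 b9←b0
Join-block Dom:
  b2: preds {b0,b1}: {b0} ∩ {b0,b1} = {b0}; idom=b0
  b3: preds {b1,b4}: {b0,b1} ∩ {b0,b1,b3,b4} = {b0,b1}; idom=b1
  b7: preds {b1,b5}: {b0,b1} ∩ {b0,b1,b3,b4,b5} = {b0,b1}; idom=b1
  b8: preds {b0,b4,b7}: {b0} ∩ {b0,b1,b3,b4} ∩ {b0,b1,b7} = {b0}; idom=b0
  b9: preds {b7,b8}: {b0,b1,b7} ∩ {b0,b8} = {b0}; idom=b0

DF walk-up:
  b2←b0: walk · to b0
  b2←b1: walk b1 to b0
  b3←b1: walk · to b1
  b3←b4: walk b4→b3 to b1
  b7←b1: walk · to b1
  b7←b5: walk b5→b4→b3 to b1
  b8←b0: walk · to b0
  b8←b4: walk b4→b3→b1 to b0
  b8←b7: walk b7→b1 to b0
  b9←b7: walk b7→b1 to b0
  b9←b8: walk b8 to b0
  b0 → ∅
  b1 → {b2,b8,b9}
  b2 → ∅
  b3 → {b3,b7,b8}
  b4 → {b3,b7,b8}
  b5 → {b7}
  b6 → ∅
  b7 → {b8,b9}
  b8 → {b9}
  b9 → ∅

φ for n: defs {b8}
  DF⁺ = {b9}

Answer: ["b9"]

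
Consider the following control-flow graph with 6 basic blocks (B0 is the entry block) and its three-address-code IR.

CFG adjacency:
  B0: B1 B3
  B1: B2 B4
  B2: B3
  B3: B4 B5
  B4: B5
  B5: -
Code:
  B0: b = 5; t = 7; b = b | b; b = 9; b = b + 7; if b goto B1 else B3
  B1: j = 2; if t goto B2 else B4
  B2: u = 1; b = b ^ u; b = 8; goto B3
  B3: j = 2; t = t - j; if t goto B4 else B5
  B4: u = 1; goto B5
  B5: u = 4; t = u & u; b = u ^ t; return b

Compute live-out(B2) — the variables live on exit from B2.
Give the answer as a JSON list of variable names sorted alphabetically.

def/use:
  B0: {b,t} / ∅
  B1: {j} / {t}
  B2: {b,u} / {b}
  B3: {j,t} / {t}
  B4: {u} / ∅
  B5: {b,t,u} / ∅

Live sets:
  B0: in=∅ out={b,t}
  B1: in={b,t} out={b,t}
  B2: in={b,t} out={t}
  B3: in={t} out=∅
  B4: in=∅ out=∅
  B5: in=∅ out=∅

live-out(B2) = ["t"]

Answer: ["t"]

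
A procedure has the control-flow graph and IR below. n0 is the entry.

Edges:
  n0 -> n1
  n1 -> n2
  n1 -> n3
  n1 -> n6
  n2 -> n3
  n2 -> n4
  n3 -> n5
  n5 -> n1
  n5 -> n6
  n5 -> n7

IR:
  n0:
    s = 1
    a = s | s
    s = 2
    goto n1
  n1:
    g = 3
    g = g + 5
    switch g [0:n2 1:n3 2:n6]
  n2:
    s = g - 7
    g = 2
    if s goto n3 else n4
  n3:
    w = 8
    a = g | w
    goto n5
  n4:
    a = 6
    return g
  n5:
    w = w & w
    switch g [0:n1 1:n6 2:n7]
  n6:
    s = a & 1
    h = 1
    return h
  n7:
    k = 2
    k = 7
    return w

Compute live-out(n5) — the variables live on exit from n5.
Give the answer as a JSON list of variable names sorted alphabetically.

Per-block:
  n0: {a,s} / ∅
  n1: {g} / ∅
  n2: {g,s} / {g}
  n3: {a,w} / {g}
  n4: {a} / {g}
  n5: {w} / {g,w}
  n6: {h,s} / {a}
  n7: {k} / {w}

Backward fixpoint:
  n0 li=∅ lo={a}
  n1 li={a} lo={a,g}
  n2 li={g} lo={g}
  n3 li={g} lo={a,g,w}
  n4 li={g} lo=∅
  n5 li={a,g,w} lo={a,w}
  n6 li={a} lo=∅
  n7 li={w} lo=∅

live-out(n5) = ["a", "w"]

Answer: ["a", "w"]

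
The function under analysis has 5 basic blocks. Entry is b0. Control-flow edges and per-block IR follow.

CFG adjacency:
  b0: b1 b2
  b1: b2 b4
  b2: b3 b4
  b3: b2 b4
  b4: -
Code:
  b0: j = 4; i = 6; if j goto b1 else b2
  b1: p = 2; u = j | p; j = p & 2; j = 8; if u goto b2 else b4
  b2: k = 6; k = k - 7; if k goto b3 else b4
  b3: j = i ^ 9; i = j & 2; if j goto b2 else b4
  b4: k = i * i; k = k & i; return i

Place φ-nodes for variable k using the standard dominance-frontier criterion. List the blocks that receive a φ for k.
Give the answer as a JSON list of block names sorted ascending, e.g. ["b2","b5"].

idom tree: b1←b0 b2←b0 b3←b2 b4←b0
Join-block Dom:
  b2: preds {b0,b1,b3}: {b0} ∩ {b0,b1} ∩ {b0,b2,b3} = {b0}; idom=b0
  b4: preds {b1,b2,b3}: {b0,b1} ∩ {b0,b2} ∩ {b0,b2,b3} = {b0}; idom=b0

DF derivation:
  join b2 pred b0: · stop@b0
  join b2 pred b1: b1 stop@b0
  join b2 pred b3: b3→b2 stop@b0
  join b4 pred b1: b1 stop@b0
  join b4 pred b2: b2 stop@b0
  join b4 pred b3: b3→b2 stop@b0
  DF(b0)=∅
  DF(b1)={b2,b4}
  DF(b2)={b2,b4}
  DF(b3)={b2,b4}
  DF(b4)=∅

φ for k: defs {b2,b4}
  DF⁺ = {b2,b4}

Answer: ["b2", "b4"]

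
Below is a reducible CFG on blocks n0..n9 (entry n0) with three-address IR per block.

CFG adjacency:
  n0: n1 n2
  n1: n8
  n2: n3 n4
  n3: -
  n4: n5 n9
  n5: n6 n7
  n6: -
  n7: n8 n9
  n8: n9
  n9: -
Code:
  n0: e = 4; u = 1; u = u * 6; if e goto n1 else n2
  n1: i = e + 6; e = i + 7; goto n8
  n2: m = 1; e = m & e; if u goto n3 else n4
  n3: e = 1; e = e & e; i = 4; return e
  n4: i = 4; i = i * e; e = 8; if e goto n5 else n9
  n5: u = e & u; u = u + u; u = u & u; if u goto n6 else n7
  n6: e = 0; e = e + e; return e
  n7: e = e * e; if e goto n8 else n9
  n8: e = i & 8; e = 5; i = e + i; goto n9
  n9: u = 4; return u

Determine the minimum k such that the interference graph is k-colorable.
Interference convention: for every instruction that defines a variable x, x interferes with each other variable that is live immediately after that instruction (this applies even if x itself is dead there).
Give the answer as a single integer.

Answer: 3

Working:
def/use:
  n0 def {e,u} use ∅
  n1 def {e,i} use {e}
  n2 def {e,m} use {e,u}
  n3 def {e,i} use ∅
  n4 def {e,i} use {e}
  n5 def {u} use {e,u}
  n6 def {e} use ∅
  n7 def {e} use {e}
  n8 def {e,i} use {i}
  n9 def {u} use ∅

Backward fixpoint:
  n0 li=∅ lo={e,u}
  n1 li={e} lo={i}
  n2 li={e,u} lo={e,u}
  n3 li=∅ lo=∅
  n4 li={e,u} lo={e,i,u}
  n5 li={e,i,u} lo={e,i}
  n6 li=∅ lo=∅
  n7 li={e,i} lo={i}
  n8 li={i} lo=∅
  n9 li=∅ lo=∅

Interference:
  e — {i,m,u}
  i — {e,u}
  m — {e,u}
  u — {e,i,m}

Registers:
  {e,i,u} pairwise interfere (3-clique) ⇒ χ ≥ 3
  assign e→R0 i→R2 m→R2 u→R1 — no edge inside a register ⇒ χ ≤ 3
  χ = 3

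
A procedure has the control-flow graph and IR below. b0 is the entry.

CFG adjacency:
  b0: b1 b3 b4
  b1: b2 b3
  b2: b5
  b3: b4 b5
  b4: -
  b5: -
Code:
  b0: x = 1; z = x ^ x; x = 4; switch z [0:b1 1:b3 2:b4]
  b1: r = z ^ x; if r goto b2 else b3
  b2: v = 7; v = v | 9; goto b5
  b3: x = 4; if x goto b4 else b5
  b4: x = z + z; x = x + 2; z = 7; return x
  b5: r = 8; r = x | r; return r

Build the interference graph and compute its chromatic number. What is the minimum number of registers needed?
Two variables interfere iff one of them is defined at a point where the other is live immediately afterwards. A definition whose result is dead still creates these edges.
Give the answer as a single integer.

Per-block:
  b0 def {x,z} use ∅
  b1 def {r} use {x,z}
  b2 def {v} use ∅
  b3 def {x} use ∅
  b4 def {x,z} use {z}
  b5 def {r} use {x}

Liveness:
  b0: in=∅ out={x,z}
  b1: in={x,z} out={x,z}
  b2: in={x} out={x}
  b3: in={z} out={x,z}
  b4: in={z} out=∅
  b5: in={x} out=∅

Conflict graph:
  r: {x,z}
  v: {x}
  x: {r,v,z}
  z: {r,x}

Chromatic number:
  {r,x,z} pairwise interfere (3-clique) ⇒ χ ≥ 3
  assign r→R1 v→R1 x→R0 z→R2 — no edge inside a register ⇒ χ ≤ 3
  χ = 3

Answer: 3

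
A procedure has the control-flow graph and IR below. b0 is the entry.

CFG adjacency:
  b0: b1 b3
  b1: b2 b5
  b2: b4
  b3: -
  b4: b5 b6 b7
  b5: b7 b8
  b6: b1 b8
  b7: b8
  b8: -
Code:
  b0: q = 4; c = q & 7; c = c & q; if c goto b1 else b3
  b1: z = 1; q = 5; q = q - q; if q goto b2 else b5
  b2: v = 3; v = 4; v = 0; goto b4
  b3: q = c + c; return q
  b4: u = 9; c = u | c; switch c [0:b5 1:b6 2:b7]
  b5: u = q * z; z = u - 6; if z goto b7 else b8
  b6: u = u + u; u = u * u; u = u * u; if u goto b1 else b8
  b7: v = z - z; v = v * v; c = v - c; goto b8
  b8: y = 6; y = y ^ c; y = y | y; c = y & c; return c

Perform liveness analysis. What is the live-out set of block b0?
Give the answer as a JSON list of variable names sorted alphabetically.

Answer: ["c"]

Derivation:
def/use:
  b0: {c,q} / ∅
  b1: {q,z} / ∅
  b2: {v} / ∅
  b3: {q} / {c}
  b4: {c,u} / {c}
  b5: {u,z} / {q,z}
  b6: {u} / {u}
  b7: {c,v} / {c,z}
  b8: {c,y} / {c}

Liveness:
  live b0: ∅→{c}
  live b1: {c}→{c,q,z}
  live b2: {c,q,z}→{c,q,z}
  live b3: {c}→∅
  live b4: {c,q,z}→{c,q,u,z}
  live b5: {c,q,z}→{c,z}
  live b6: {c,u}→{c}
  live b7: {c,z}→{c}
  live b8: {c}→∅

live-out(b0) = ["c"]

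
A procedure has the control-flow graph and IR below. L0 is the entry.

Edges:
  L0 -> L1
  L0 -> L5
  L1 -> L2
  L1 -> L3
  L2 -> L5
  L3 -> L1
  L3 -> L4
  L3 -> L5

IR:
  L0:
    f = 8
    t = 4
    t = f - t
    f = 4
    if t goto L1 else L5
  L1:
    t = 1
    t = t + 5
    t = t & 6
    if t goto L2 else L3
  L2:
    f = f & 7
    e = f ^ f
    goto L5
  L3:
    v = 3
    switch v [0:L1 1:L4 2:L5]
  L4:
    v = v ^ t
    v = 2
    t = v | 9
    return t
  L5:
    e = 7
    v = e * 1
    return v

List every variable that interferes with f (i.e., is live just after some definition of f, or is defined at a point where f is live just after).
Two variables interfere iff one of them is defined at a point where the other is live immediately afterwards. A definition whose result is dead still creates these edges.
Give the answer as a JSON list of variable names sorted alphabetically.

Block summaries:
  L0: def={f,t} ue=∅
  L1: def={t} ue=∅
  L2: def={e,f} ue={f}
  L3: def={v} ue=∅
  L4: def={t,v} ue={t,v}
  L5: def={e,v} ue=∅

Backward fixpoint:
  L0 li=∅ lo={f}
  L1 li={f} lo={f,t}
  L2 li={f} lo=∅
  L3 li={f,t} lo={f,t,v}
  L4 li={t,v} lo=∅
  L5 li=∅ lo=∅

Interfere edges:
  e — ∅
  f — {t,v}
  t — {f,v}
  v — {f,t}

N(f) = ["t", "v"]

Answer: ["t", "v"]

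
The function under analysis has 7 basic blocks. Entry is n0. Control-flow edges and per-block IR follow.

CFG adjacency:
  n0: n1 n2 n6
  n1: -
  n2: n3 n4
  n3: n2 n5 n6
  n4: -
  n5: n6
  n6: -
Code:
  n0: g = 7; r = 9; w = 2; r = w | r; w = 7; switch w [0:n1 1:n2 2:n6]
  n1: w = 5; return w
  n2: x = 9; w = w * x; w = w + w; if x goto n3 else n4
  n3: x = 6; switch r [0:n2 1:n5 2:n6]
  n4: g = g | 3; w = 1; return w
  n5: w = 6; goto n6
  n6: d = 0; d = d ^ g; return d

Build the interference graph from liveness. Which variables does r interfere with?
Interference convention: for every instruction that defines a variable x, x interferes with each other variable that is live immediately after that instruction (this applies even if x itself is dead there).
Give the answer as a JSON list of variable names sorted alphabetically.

Per-block:
  n0 def {g,r,w} use ∅
  n1 def {w} use ∅
  n2 def {w,x} use {w}
  n3 def {x} use {r}
  n4 def {g,w} use {g}
  n5 def {w} use ∅
  n6 def {d} use {g}

Backward fixpoint:
  n0: in=∅ out={g,r,w}
  n1: in=∅ out=∅
  n2: in={g,r,w} out={g,r,w}
  n3: in={g,r,w} out={g,r,w}
  n4: in={g} out=∅
  n5: in={g} out={g}
  n6: in={g} out=∅

Interference:
  d↔{g}
  g↔{d,r,w,x}
  r↔{g,w,x}
  w↔{g,r,x}
  x↔{g,r,w}

N(r) = ["g", "w", "x"]

Answer: ["g", "w", "x"]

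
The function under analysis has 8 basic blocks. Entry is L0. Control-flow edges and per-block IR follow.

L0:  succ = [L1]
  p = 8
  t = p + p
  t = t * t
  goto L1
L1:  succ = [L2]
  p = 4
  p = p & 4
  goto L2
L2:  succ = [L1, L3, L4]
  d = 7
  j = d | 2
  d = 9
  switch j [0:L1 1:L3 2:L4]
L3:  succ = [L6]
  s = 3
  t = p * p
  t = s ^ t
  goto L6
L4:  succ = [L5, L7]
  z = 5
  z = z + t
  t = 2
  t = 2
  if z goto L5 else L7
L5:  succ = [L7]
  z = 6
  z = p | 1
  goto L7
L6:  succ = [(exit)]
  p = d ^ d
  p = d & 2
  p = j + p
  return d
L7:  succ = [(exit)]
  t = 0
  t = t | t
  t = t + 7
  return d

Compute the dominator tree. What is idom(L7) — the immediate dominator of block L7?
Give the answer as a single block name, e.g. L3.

idom tree: L1←L0 L2←L1 L3←L2 L4←L2 L5←L4 L6←L3 L7←L4
Dom∩ at merges:
  L1: preds {L0,L2}: {L0} ∩ {L0,L1,L2} = {L0}; idom=L0
  L7: preds {L4,L5}: {L0,L1,L2,L4} ∩ {L0,L1,L2,L4,L5} = {L0,L1,L2,L4}; idom=L4

idom(L7) = L4

Answer: L4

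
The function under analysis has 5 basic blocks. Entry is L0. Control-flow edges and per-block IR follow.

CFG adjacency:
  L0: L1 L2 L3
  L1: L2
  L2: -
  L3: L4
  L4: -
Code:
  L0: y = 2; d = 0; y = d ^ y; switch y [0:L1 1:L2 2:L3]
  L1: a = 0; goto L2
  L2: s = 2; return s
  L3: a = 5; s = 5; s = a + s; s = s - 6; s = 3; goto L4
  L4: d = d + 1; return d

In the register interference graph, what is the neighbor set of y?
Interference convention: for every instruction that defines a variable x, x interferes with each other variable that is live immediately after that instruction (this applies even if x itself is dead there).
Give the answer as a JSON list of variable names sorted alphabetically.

Per-block:
  L0: {d,y} / ∅
  L1: {a} / ∅
  L2: {s} / ∅
  L3: {a,s} / ∅
  L4: {d} / {d}

Backward fixpoint:
  L0: in=∅ out={d}
  L1: in=∅ out=∅
  L2: in=∅ out=∅
  L3: in={d} out={d}
  L4: in={d} out=∅

Interfere edges:
  a — {d,s}
  d — {a,s,y}
  s — {a,d}
  y — {d}

N(y) = ["d"]

Answer: ["d"]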